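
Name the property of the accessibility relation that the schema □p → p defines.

Suppose □p→p is valid. At any x set V(p)={w : Rxw}. Then □p holds at x, so p holds at x, i.e. Rxx.

Reflexivity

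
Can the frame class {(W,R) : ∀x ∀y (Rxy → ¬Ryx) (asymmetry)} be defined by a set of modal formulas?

No — not modally definable

Any modally definable frame class is closed under surjective bounded morphisms.
The 4-cycle (worlds w0,w1,w2,w3 with w0→w1→w2→w3→w0) is asymmetric. Mapping every world to a single reflexive point • is a surjective bounded morphism, and the reflexive point is not asymmetric (R•• but asymmetry requires ¬R••).
Hence asymmetry is not modally definable.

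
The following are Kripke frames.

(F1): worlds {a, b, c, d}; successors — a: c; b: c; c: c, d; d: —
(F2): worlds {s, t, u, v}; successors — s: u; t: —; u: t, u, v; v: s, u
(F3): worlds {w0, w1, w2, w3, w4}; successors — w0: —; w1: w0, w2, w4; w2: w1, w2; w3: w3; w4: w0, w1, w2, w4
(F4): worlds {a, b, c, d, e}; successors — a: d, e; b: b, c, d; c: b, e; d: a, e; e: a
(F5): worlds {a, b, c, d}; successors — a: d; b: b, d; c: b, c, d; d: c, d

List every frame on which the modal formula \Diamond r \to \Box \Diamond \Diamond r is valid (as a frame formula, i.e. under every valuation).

(F5)

This is the axiom for a generalized confluence (Geach) condition; its first-order frame correspondent is \forall x \forall y \forall z ((xRy \wedge xRz) \to \exists w (y = w \wedge z R^2 w)).
(F1): fails — cRc, cRd but no w with c=w and dR²w.
(F2): fails — uRt, uRt but no w with t=w and tR²w.
(F3): fails — w1Rw0, w1Rw0 but no w with w0=w and w0R²w.
(F4): fails — bRb, bRd but no w with b=w and dR²w.
(F5): condition met.
Valid on: (F5).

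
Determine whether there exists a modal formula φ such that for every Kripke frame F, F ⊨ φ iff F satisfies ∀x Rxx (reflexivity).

This is a Sahlqvist condition; the T axiom □r → r defines it.

Yes, by □r → r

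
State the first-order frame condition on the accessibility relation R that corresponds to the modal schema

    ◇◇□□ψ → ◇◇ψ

∀x ∀y (xR²y → ∃w (yR²w ∧ xR²w))

This is a Sahlqvist (Geach-type) schema ◇^2□^2ψ → □^0◇^2ψ.
Minimal-valuation argument: fix x; take any y with xR^2y and any z with xR^0z. Set V(ψ) to the set of worlds R-reachable from y in exactly 2 steps. Then □^2ψ holds at y, so the antecedent holds at x; validity forces ◇^2ψ at z, giving a w with zR^2w and yR^2w.
First-order correspondent: ∀x ∀y (xR²y → ∃w (yR²w ∧ xR²w)).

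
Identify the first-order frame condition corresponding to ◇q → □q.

This is the CD axiom.
It corresponds to partial functionality: ∀x ∀y ∀z (Rxy ∧ Rxz → y = z).

Partial functionality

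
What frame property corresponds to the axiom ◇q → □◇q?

the Euclidean property

Suppose ◇q→□◇q is valid. Take Rxy, Rxz and set V(q)={y}. Then ◇q at x, so □◇q at x, so ◇q at z, so some w with Rzw has q; w=y, i.e. Rzy. By symmetry of the argument, Ryz.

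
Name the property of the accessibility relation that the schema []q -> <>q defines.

seriality: forall x exists y Rxy

Suppose □q→◇q is valid. At any x set V(q)=W. Then □q at x, so ◇q at x, so x has a successor.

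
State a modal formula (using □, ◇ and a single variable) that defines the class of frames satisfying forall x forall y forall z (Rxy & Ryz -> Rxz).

□ψ → □□ψ

The condition is transitivity. The 4 schema □ψ → □□ψ defines it.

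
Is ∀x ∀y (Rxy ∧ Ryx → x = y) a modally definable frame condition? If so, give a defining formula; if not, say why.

Not modally definable

Modal frame validity is preserved under surjective bounded morphisms.
The 4-cycle (worlds 0,1,2,3 with 0→1→2→3→0) is antisymmetric. Sending even-indexed worlds to • and odd-indexed worlds to ∘ is a surjective bounded morphism onto the two-world frame with •↔∘, which is not antisymmetric.
Hence antisymmetry is not modally definable.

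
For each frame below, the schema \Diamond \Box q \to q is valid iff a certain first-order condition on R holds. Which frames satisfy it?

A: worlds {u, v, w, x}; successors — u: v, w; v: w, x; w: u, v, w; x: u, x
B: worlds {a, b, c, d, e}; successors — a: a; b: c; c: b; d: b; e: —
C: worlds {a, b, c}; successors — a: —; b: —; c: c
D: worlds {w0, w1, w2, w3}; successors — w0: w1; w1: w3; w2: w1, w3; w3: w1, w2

This is the axiom for symmetry; its first-order frame correspondent is \forall x \forall y (Rxy \to Ryx).
A: fails — Ruv but not Rvu.
B: fails — Rdb but not Rbd.
C: satisfies the condition.
D: fails — Rw0w1 but not Rw1w0.

C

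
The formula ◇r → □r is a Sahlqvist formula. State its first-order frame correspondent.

partial functionality: ∀x ∀y ∀z (Rxy ∧ Rxz → y = z)

This schema is the CD axiom.
Its frame correspondent is partial functionality — ∀x ∀y ∀z (Rxy ∧ Rxz → y = z).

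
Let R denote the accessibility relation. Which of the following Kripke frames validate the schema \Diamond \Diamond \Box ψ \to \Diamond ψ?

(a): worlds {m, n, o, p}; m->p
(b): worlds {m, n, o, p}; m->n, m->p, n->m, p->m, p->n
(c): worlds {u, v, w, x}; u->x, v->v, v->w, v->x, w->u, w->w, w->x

Frame correspondent (Sahlqvist): \forall x \forall y (x R^2 y \to \exists w (yRw \wedge xRw)) — i.e. a generalized confluence (Geach) condition.
(a): holds.
(b): fails — mR²n but no w with nRw and mRw.
(c): fails — vR²x but no t with xRt and vRt.

(a)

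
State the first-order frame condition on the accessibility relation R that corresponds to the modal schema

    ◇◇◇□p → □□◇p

∀x ∀y ∀z ((xR³y ∧ xR²z) → ∃w (yRw ∧ zRw))

This is a Sahlqvist (Geach-type) schema ◇^3□^1p → □^2◇^1p.
Minimal-valuation argument: fix x; take any y with xR^3y and any z with xR^2z. Set V(p) to the set of worlds R-reachable from y in exactly 1 step. Then □^1p holds at y, so the antecedent holds at x; validity forces ◇^1p at z, giving a w with zR^1w and yR^1w.
First-order correspondent: ∀x ∀y ∀z ((xR³y ∧ xR²z) → ∃w (yRw ∧ zRw)).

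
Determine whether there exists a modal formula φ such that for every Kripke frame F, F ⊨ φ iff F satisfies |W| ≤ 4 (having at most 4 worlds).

Modal frame validity is preserved under disjoint unions.
Any modal formula valid on each of 5 disjoint one-world frames is valid on their disjoint union (validity is preserved under disjoint unions). Each one-world frame has |W|=1≤4, but the union has |W|=5.
Hence having at most 4 worlds is not modally definable.

Not definable by any modal formula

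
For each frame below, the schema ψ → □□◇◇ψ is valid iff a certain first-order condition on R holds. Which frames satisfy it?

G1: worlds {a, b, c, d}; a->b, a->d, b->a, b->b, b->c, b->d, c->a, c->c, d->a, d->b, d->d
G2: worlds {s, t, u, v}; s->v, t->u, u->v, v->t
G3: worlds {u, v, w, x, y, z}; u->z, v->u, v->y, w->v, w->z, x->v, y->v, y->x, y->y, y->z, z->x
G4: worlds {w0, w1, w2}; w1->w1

This is the axiom for a generalized confluence (Geach) condition; its first-order frame correspondent is ∀x ∀z (xR²z → ∃w (x = w ∧ zR²w)).
G1: condition met.
G2: fails — sR²t but no w with s=w and tR²w.
G3: fails — vR²x but no t with v=t and xR²t.
G4: condition met.
Valid on: G1, G4.

G1, G4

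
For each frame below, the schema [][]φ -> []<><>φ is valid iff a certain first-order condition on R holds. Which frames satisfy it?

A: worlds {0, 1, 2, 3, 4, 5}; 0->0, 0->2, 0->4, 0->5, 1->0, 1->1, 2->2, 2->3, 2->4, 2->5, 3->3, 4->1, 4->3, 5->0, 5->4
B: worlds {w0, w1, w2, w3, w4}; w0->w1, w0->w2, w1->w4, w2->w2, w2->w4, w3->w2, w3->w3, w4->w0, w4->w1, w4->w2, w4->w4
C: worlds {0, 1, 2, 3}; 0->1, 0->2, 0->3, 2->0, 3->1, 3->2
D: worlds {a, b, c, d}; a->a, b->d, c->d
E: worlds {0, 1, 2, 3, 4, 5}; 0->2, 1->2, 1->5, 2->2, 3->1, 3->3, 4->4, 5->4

The schema corresponds to a generalized confluence (Geach) condition: forall x forall z (xRz -> exists w (x R^2 w & z R^2 w)).
A: condition met.
B: condition met.
C: fails — 0R1 but no w with 0R²w and 1R²w.
D: fails — bRd but no w with bR²w and dR²w.
E: condition met.
Valid on: A, B, E.

A, B, E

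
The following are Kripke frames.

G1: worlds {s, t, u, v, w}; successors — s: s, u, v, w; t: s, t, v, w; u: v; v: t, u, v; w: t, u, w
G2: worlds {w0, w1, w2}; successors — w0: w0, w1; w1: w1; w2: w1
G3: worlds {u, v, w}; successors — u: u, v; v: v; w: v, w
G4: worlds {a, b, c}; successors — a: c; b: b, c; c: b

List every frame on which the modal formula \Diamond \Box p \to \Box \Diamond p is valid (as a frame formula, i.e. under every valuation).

G2, G3, G4

This is the axiom for convergence; its first-order frame correspondent is \forall x \forall y \forall z (Rxy \wedge Rxz \to \exists w (Ryw \wedge Rzw)).
G1: fails — Rsw and Rsu but w and u have no common successor.
G2: ✓.
G3: ✓.
G4: ✓.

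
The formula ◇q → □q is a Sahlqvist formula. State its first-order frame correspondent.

Partial functionality

This is the CD axiom.
Its frame correspondent is partial functionality — ∀x ∀y ∀z (Rxy ∧ Rxz → y = z).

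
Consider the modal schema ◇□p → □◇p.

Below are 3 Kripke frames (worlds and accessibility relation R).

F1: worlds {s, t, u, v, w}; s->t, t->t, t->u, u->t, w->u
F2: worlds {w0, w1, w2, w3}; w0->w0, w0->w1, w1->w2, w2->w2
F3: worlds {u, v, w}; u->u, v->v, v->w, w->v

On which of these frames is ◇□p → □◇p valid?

F1, F3

Frame correspondent (Sahlqvist): ∀x ∀y ∀z (Rxy ∧ Rxz → ∃w (Ryw ∧ Rzw)) — i.e. convergence.
F1: condition met.
F2: fails — Rw0w1 and Rw0w0 but w1 and w0 have no common successor.
F3: condition met.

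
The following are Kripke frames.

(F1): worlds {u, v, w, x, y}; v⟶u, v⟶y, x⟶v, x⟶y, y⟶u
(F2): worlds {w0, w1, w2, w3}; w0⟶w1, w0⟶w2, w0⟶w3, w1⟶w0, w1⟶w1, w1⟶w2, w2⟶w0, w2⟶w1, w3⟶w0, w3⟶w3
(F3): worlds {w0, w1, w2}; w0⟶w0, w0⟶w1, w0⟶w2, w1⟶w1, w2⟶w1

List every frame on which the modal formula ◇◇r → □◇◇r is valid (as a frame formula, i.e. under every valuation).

(F2)

This is the axiom for a generalized confluence (Geach) condition; its first-order frame correspondent is ∀x ∀y ∀z ((xR²y ∧ xRz) → ∃w (y = w ∧ zR²w)).
(F1): fails — vR²u, vRu but no t with u=t and uR²t.
(F2): ✓.
(F3): fails — w0R²w0, w0Rw1 but no w with w0=w and w1R²w.
Valid on: (F2).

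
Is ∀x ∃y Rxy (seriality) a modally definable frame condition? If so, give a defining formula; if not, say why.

Yes: it is seriality, defined by the D schema □q → ◇q.

Yes, by □q → ◇q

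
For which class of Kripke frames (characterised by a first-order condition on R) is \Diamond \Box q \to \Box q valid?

the Euclidean property: \forall x \forall y \forall z (Rxy \wedge Rxz \to Ryz)

This schema is equivalent to the 5 axiom ◇q → □◇q.
Its frame correspondent is the Euclidean property — \forall x \forall y \forall z (Rxy \wedge Rxz \to Ryz).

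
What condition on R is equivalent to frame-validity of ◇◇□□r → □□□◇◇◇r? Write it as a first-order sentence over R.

∀x ∀y ∀z ((xR²y ∧ xR³z) → ∃w (yR²w ∧ zR³w))

This is a Sahlqvist (Geach-type) schema ◇^2□^2r → □^3◇^3r.
Minimal-valuation argument: fix x; take any y with xR^2y and any z with xR^3z. Set V(r) to the set of worlds R-reachable from y in exactly 2 steps. Then □^2r holds at y, so the antecedent holds at x; validity forces ◇^3r at z, giving a w with zR^3w and yR^2w.
First-order correspondent: ∀x ∀y ∀z ((xR²y ∧ xR³z) → ∃w (yR²w ∧ zR³w)).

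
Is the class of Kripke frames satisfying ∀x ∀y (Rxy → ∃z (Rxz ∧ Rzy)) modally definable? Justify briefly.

This is a Sahlqvist condition; the C4 axiom □□p → □p defines it.
Suppose □□p→□p is valid. Take Rxy and set V(p)={w : xR²w}. Then □□p at x, so □p at x, so p at y, i.e. ∃z(Rxz∧Rzy).

Yes, by □□p → □p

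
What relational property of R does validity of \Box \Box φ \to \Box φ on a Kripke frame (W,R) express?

Suppose □□φ→□φ is valid. Take Rxy and set V(φ)={w : xR²w}. Then □□φ at x, so □φ at x, so φ at y, i.e. ∃z(Rxz∧Rzy).
Conversely, on a frame with density the schema holds at every world under every valuation.
So the correspondent is density.

density: \forall x \forall y (Rxy \to \exists z (Rxz \wedge Rzy))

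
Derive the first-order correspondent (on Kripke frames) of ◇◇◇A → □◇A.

∀x ∀y ∀z ((xR³y ∧ xRz) → ∃w (y = w ∧ zRw))

This is a Sahlqvist (Geach-type) schema ◇^3□^0A → □^1◇^1A.
First-order correspondent: ∀x ∀y ∀z ((xR³y ∧ xRz) → ∃w (y = w ∧ zRw)).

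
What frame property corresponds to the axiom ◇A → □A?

Suppose ◇A→□A is valid. Take Rxy, Rxz and set V(A)={y}. Then ◇A at x, so □A at x, so A at z, i.e. z=y.

partial functionality: ∀x ∀y ∀z (Rxy ∧ Rxz → y = z)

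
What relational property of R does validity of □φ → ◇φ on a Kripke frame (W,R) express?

seriality: ∀x ∃y Rxy

This schema is the D axiom.
Its frame correspondent is seriality — ∀x ∃y Rxy.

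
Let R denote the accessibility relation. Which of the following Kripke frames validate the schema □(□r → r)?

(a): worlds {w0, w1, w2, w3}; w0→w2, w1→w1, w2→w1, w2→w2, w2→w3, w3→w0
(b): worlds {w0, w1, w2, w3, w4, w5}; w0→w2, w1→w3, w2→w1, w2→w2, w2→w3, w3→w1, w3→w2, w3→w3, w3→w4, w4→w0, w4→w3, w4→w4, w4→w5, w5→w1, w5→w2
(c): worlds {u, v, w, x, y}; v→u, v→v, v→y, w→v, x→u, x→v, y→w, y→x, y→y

none

Frame correspondent (Sahlqvist): ∀x ∀y (Rxy → Ryy) — i.e. shift-reflexivity.
(a): fails — Rw3w0 but not Rw0w0.
(b): fails — Rw3w1 but not Rw1w1.
(c): fails — Ryx but not Rxx.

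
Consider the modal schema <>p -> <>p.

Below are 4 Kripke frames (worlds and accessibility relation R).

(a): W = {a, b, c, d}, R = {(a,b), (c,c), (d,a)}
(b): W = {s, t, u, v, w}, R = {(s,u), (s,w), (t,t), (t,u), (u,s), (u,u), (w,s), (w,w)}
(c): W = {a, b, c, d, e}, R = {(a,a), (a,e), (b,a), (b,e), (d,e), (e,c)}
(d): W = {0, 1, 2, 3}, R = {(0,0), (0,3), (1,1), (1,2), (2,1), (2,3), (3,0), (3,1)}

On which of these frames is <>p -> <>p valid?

(a), (b), (c), (d)

Frame correspondent (Sahlqvist): forall x forall y (xRy -> exists w (y = w & xRw)) — i.e. a generalized confluence (Geach) condition.
(a): condition met.
(b): condition met.
(c): condition met.
(d): condition met.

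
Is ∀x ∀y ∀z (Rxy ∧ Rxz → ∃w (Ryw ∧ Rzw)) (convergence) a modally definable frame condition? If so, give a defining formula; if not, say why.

Yes — defined by ◇□q → □◇q

This is a Sahlqvist condition; the .2 axiom ◇□q → □◇q defines it.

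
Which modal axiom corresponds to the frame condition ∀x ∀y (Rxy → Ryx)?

ψ → □◇ψ

A defining formula is ψ → □◇ψ (the B axiom).
Suppose ψ→□◇ψ is valid. Take Rxy and set V(ψ)={x}. Then ψ at x, so □◇ψ at x, so ◇ψ at y, so some z with Ryz has ψ; z=x, i.e. Ryx.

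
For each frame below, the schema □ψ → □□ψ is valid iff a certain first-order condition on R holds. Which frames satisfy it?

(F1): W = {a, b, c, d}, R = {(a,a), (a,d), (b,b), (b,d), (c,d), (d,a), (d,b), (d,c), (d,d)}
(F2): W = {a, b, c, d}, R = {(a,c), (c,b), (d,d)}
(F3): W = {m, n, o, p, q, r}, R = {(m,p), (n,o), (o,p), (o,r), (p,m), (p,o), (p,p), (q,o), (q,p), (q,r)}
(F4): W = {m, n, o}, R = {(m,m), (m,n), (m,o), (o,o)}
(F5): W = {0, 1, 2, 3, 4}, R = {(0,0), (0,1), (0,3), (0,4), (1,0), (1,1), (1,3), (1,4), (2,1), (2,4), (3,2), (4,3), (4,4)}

(F4)

The schema corresponds to transitivity: ∀x ∀y ∀z (Rxy ∧ Ryz → Rxz).
(F1): fails — Rcd and Rdc but not Rcc.
(F2): fails — Rac and Rcb but not Rab.
(F3): fails — Rop and Rpm but not Rom.
(F4): condition met.
(F5): fails — R32 and R21 but not R31.
Valid on: (F4).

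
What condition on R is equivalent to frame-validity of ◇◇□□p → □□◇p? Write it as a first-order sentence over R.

∀x ∀y ∀z ((xR²y ∧ xR²z) → ∃w (yR²w ∧ zRw))

This is a Sahlqvist (Geach-type) schema ◇^2□^2p → □^2◇^1p.
Minimal-valuation argument: fix x; take any y with xR^2y and any z with xR^2z. Set V(p) to the set of worlds R-reachable from y in exactly 2 steps. Then □^2p holds at y, so the antecedent holds at x; validity forces ◇^1p at z, giving a w with zR^1w and yR^2w.
First-order correspondent: ∀x ∀y ∀z ((xR²y ∧ xR²z) → ∃w (yR²w ∧ zRw)).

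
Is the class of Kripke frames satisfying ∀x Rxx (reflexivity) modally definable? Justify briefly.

Yes: it is reflexivity, defined by the T schema □r → r.
Suppose □r→r is valid. At any x set V(r)={w : Rxw}. Then □r holds at x, so r holds at x, i.e. Rxx.

Yes, by □r → r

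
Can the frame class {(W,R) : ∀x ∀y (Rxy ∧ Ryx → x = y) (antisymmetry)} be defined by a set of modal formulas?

If a class were modally definable it would be closed under surjective bounded morphisms (Goldblatt–Thomason).
The 8-cycle (worlds s,t,u,v,w,x,y,z with s→t→u→v→w→x→y→z→s) is antisymmetric. Sending even-indexed worlds to • and odd-indexed worlds to ∘ is a surjective bounded morphism onto the two-world frame with •↔∘, which is not antisymmetric.
Hence antisymmetry is not modally definable.

Not modally definable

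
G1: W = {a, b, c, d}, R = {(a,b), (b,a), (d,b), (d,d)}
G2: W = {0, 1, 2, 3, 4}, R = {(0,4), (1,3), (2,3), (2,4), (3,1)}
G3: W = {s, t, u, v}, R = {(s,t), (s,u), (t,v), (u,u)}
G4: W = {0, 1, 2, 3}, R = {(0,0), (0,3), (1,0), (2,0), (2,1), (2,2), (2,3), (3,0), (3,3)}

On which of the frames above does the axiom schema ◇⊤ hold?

The schema corresponds to seriality: ∀x ∃y Rxy.
G1: fails — world c has no successor.
G2: fails — world 4 has no successor.
G3: fails — world v has no successor.
G4: satisfies the condition.

G4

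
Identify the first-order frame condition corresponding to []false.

Emptiness of R

□⊥ is valid iff no world has any successor (otherwise □⊥ fails at any world with one).
Conversely, any frame satisfying forall x forall y ~Rxy validates the schema.
So the correspondent is emptiness of R.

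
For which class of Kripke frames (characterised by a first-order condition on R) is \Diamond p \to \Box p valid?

This schema is the CD axiom.
Its frame correspondent is partial functionality — \forall x \forall y \forall z (Rxy \wedge Rxz \to y = z).

partial functionality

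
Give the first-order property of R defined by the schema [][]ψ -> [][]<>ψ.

forall x forall z (x R^2 z -> exists w (x R^2 w & zRw))

This is a Sahlqvist (Geach-type) schema ◇^0□^2ψ → □^2◇^1ψ.
Minimal-valuation argument: fix x; take any y with xR^0y and any z with xR^2z. Set V(ψ) to the set of worlds R-reachable from y in exactly 2 steps. Then □^2ψ holds at y, so the antecedent holds at x; validity forces ◇^1ψ at z, giving a w with zR^1w and yR^2w.
First-order correspondent: forall x forall z (x R^2 z -> exists w (x R^2 w & zRw)).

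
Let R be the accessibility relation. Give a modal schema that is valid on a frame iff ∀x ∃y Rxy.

The condition is seriality. The D schema □ψ → ◇ψ defines it.

□ψ → ◇ψ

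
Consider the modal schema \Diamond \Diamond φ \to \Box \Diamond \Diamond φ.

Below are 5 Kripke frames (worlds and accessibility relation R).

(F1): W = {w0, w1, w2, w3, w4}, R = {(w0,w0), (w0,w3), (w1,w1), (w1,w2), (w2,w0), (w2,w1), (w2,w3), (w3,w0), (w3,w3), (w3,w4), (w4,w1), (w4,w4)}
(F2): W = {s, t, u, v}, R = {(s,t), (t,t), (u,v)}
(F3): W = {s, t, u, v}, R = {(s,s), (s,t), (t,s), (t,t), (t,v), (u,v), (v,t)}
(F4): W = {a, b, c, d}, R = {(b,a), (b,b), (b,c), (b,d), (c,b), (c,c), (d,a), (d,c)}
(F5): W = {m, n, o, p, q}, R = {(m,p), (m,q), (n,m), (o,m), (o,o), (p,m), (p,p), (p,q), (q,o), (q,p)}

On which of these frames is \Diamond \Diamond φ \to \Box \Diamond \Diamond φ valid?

The schema corresponds to a generalized confluence (Geach) condition: \forall x \forall y \forall z ((x R^2 y \wedge xRz) \to \exists w (y = w \wedge z R^2 w)).
(F1): fails — w2R²w1, w2Rw0 but no w with w1=w and w0R²w.
(F2): holds.
(F3): holds.
(F4): fails — bR²a, bRa but no w with a=w and aR²w.
(F5): holds.

(F2), (F3), (F5)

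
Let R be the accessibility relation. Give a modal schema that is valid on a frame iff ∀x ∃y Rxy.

□q → ◇q

This is seriality; the standard corresponding axiom is D: □q → ◇q.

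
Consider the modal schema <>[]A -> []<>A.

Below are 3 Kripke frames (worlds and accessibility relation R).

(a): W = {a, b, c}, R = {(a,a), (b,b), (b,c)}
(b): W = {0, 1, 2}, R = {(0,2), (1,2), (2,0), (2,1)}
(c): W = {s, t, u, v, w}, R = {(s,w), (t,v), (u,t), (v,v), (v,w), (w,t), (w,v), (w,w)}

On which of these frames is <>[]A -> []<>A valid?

(b), (c)

Frame correspondent (Sahlqvist): forall x forall y forall z (Rxy & Rxz -> exists w (Ryw & Rzw)) — i.e. convergence.
(a): fails — Rbc and Rbc but c and c have no common successor.
(b): holds.
(c): holds.
Valid on: (b), (c).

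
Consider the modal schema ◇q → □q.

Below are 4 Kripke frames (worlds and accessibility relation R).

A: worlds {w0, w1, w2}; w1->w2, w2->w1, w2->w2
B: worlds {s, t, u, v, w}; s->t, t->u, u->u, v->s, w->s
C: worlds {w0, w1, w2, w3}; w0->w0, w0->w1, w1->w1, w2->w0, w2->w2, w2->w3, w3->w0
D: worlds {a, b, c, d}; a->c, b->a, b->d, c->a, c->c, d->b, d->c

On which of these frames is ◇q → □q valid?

The schema corresponds to partial functionality: ∀x ∀y ∀z (Rxy ∧ Rxz → y = z).
A: fails — w2 sees both w1 and w2.
B: ✓.
C: fails — w0 sees both w0 and w1.
D: fails — b sees both a and d.

B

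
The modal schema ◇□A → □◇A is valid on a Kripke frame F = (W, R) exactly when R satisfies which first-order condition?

Suppose ◇□A→□◇A is valid. Take Rxy, Rxz and set V(A)={w : Ryw}. Then □A at y so ◇□A at x, so □◇A at x, so ◇A at z, giving w with Rzw and Ryw.

convergence: ∀x ∀y ∀z (Rxy ∧ Rxz → ∃w (Ryw ∧ Rzw))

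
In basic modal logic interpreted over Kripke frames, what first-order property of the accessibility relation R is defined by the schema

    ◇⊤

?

◇⊤ holds at w iff w has a successor, so frame-validity of ◇⊤ is exactly seriality. Equivalently via □q → ◇q:
Suppose □q→◇q is valid. At any x set V(q)=W. Then □q at x, so ◇q at x, so x has a successor.

seriality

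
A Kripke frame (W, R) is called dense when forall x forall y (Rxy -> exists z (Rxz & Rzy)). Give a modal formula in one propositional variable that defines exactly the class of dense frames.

□□q → □q

The condition is density. The C4 schema □□q → □q defines it.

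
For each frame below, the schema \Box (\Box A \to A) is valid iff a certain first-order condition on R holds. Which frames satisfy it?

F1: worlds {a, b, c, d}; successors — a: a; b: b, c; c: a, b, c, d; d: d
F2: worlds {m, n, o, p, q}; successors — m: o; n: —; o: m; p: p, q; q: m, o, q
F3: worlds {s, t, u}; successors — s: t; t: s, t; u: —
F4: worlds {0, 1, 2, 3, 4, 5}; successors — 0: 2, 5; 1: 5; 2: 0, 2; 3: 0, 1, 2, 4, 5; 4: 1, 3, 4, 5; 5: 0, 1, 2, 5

Frame correspondent (Sahlqvist): \forall x \forall y (Rxy \to Ryy) — i.e. shift-reflexivity.
F1: condition met.
F2: fails — Rom but not Rmm.
F3: fails — Rts but not Rss.
F4: fails — R51 but not R11.

F1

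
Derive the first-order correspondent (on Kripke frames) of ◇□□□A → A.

∀x ∀y (xRy → ∃w (yR³w ∧ x = w))

This is a Sahlqvist (Geach-type) schema ◇^1□^3A → □^0◇^0A.
First-order correspondent: ∀x ∀y (xRy → ∃w (yR³w ∧ x = w)).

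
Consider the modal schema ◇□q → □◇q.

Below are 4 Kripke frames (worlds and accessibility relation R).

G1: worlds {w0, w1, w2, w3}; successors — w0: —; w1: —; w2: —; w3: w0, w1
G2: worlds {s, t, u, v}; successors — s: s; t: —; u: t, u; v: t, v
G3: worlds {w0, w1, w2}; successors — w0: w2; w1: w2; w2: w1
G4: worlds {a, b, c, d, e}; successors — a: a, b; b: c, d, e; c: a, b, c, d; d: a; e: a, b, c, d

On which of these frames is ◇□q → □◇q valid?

G3

The schema corresponds to convergence: ∀x ∀y ∀z (Rxy ∧ Rxz → ∃w (Ryw ∧ Rzw)).
G1: fails — Rw3w1 and Rw3w1 but w1 and w1 have no common successor.
G2: fails — Rut and Rut but t and t have no common successor.
G3: satisfies the condition.
G4: fails — Rab and Raa but b and a have no common successor.
Valid on: G3.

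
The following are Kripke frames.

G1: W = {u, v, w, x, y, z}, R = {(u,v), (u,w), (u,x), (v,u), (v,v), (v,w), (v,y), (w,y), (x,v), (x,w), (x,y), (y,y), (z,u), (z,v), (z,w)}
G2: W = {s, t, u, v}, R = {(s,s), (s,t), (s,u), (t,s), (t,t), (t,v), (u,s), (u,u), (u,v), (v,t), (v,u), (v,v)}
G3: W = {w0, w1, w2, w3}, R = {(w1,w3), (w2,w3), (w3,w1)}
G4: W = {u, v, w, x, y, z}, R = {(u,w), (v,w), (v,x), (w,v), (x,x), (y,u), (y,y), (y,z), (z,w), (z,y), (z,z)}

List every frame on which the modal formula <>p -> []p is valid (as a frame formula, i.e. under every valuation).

Frame correspondent (Sahlqvist): forall x forall y forall z (Rxy & Rxz -> y = z) — i.e. partial functionality.
G1: fails — u sees both v and w.
G2: fails — s sees both s and t.
G3: holds.
G4: fails — v sees both w and x.
Valid on: G3.

G3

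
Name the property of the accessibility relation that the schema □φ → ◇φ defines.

seriality: ∀x ∃y Rxy

This is the D axiom.
Its frame correspondent is seriality — ∀x ∃y Rxy.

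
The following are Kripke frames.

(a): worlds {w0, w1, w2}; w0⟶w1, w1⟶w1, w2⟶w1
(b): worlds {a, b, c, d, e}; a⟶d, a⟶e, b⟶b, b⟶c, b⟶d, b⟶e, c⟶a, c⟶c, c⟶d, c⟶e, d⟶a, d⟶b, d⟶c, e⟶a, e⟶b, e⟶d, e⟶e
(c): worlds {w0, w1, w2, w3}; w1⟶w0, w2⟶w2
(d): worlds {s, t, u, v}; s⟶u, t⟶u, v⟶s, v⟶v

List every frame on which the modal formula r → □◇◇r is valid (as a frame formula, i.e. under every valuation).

(b)

Frame correspondent (Sahlqvist): ∀x ∀z (xRz → ∃w (x = w ∧ zR²w)) — i.e. a generalized confluence (Geach) condition.
(a): fails — w0Rw1 but no w with w0=w and w1R²w.
(b): satisfies the condition.
(c): fails — w1Rw0 but no w with w1=w and w0R²w.
(d): fails — sRu but no w with s=w and uR²w.
Valid on: (b).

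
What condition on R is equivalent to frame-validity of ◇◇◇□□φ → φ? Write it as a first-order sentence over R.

∀x ∀y (xR³y → ∃w (yR²w ∧ x = w))

This is a Sahlqvist (Geach-type) schema ◇^3□^2φ → □^0◇^0φ.
Minimal-valuation argument: fix x; take any y with xR^3y and any z with xR^0z. Set V(φ) to the set of worlds R-reachable from y in exactly 2 steps. Then □^2φ holds at y, so the antecedent holds at x; validity forces ◇^0φ at z, giving a w with zR^0w and yR^2w.
First-order correspondent: ∀x ∀y (xR³y → ∃w (yR²w ∧ x = w)).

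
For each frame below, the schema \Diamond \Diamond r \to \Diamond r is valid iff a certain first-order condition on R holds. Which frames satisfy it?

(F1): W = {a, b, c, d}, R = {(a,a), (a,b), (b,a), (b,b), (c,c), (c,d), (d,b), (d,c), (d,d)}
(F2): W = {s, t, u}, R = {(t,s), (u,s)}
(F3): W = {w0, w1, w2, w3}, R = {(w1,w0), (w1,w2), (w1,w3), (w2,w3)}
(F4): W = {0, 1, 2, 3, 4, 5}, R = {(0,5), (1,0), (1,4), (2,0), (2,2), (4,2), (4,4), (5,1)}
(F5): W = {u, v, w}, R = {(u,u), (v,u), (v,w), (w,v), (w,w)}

(F2), (F3)

Frame correspondent (Sahlqvist): \forall x \forall y \forall z (Rxy \wedge Ryz \to Rxz) — i.e. transitivity.
(F1): fails — Rcd and Rdb but not Rcb.
(F2): condition met.
(F3): condition met.
(F4): fails — R10 and R05 but not R15.
(F5): fails — Rvw and Rwv but not Rvv.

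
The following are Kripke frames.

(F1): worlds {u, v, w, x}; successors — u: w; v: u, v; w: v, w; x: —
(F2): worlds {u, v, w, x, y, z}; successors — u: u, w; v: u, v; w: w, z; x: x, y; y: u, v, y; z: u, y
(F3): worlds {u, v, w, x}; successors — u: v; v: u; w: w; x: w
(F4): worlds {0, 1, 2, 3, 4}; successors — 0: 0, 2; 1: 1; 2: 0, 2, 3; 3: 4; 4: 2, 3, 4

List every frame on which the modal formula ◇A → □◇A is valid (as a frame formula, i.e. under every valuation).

The schema corresponds to the Euclidean property: ∀x ∀y ∀z (Rxy ∧ Rxz → Ryz).
(F1): fails — Rvu and Rvv but not Ruv.
(F2): fails — Ruw and Ruu but not Rwu.
(F3): fails — Ruv and Ruv but not Rvv.
(F4): fails — R23 and R23 but not R33.

none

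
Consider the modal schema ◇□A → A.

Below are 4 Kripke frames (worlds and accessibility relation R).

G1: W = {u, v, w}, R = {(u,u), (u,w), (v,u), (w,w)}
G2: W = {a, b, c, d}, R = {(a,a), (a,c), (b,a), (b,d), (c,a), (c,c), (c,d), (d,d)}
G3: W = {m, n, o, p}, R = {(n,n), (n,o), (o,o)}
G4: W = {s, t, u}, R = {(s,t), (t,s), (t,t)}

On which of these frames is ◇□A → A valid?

G4

The schema corresponds to symmetry: ∀x ∀y (Rxy → Ryx).
G1: fails — Rvu but not Ruv.
G2: fails — Rcd but not Rdc.
G3: fails — Rno but not Ron.
G4: holds.
Valid on: G4.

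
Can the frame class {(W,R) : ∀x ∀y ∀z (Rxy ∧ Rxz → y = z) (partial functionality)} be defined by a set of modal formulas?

This is a Sahlqvist condition; the CD axiom ◇r → □r defines it.
Suppose ◇r→□r is valid. Take Rxy, Rxz and set V(r)={y}. Then ◇r at x, so □r at x, so r at z, i.e. z=y.

Yes, by ◇r → □r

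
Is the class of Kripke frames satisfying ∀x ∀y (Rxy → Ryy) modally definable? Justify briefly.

Yes — defined by □(□r → r)

Yes: it is shift-reflexivity, defined by the T□ schema □(□r → r).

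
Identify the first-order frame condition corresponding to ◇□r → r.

This is a form of the B axiom.
It corresponds to symmetry: ∀x ∀y (Rxy → Ryx).

symmetry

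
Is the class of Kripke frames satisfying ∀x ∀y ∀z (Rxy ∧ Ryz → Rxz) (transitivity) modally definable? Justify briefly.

Yes, by □p → □□p

Yes: it is transitivity, defined by the 4 schema □p → □□p.
Suppose □p→□□p is valid. Take Rxy, Ryz and set V(p)={w : Rxw}. Then □p at x, so □□p at x, so □p at y, so p at z, i.e. Rxz.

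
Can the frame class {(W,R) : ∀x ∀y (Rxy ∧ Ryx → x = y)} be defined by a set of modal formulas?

Any modally definable frame class is closed under surjective bounded morphisms.
The 4-cycle (worlds a,b,c,d with a→b→c→d→a) is antisymmetric. Sending even-indexed worlds to s and odd-indexed worlds to t is a surjective bounded morphism onto the two-world frame with s↔t, which is not antisymmetric.
So no modal formula (or set of formulas) defines exactly the antisymmetric frames.

No — not modally definable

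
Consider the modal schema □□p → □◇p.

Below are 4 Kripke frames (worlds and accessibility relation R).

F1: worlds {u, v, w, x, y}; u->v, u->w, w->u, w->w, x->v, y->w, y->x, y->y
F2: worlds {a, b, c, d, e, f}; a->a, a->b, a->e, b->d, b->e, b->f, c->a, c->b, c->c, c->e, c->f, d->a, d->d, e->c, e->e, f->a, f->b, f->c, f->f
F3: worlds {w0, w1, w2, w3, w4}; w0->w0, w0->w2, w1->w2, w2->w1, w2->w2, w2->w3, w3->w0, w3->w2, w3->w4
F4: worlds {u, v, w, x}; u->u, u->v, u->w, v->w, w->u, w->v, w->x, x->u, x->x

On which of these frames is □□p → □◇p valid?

F2, F4

Frame correspondent (Sahlqvist): ∀x ∀z (xRz → ∃w (xR²w ∧ zRw)) — i.e. a generalized confluence (Geach) condition.
F1: fails — uRv but no t with uR²t and vRt.
F2: satisfies the condition.
F3: fails — w3Rw4 but no w with w3R²w and w4Rw.
F4: satisfies the condition.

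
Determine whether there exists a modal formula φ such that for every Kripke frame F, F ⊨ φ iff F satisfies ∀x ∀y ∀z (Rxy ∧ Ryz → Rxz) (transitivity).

This is a Sahlqvist condition; the 4 axiom □p → □□p defines it.
Suppose □p→□□p is valid. Take Rxy, Ryz and set V(p)={w : Rxw}. Then □p at x, so □□p at x, so □p at y, so p at z, i.e. Rxz.

Definable; □p → □□p defines it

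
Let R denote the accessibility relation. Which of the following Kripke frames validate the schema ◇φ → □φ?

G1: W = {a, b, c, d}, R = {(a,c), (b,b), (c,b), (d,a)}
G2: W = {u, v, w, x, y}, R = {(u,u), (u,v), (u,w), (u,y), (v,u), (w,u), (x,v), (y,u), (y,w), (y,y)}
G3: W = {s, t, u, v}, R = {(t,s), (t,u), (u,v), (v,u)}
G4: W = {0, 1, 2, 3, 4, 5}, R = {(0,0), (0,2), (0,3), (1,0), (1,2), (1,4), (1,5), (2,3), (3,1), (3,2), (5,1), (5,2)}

G1

Frame correspondent (Sahlqvist): ∀x ∀y ∀z (Rxy ∧ Rxz → y = z) — i.e. partial functionality.
G1: holds.
G2: fails — u sees both u and v.
G3: fails — t sees both s and u.
G4: fails — 0 sees both 0 and 2.
Valid on: G1.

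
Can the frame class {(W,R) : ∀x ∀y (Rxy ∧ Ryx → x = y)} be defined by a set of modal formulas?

No — not modally definable

Any modally definable frame class is closed under surjective bounded morphisms.
The 8-cycle (worlds a,b,c,d,e,f,g,h with a→b→c→d→e→f→g→h→a) is antisymmetric. Sending even-indexed worlds to s and odd-indexed worlds to t is a surjective bounded morphism onto the two-world frame with s↔t, which is not antisymmetric.
Hence antisymmetry is not modally definable.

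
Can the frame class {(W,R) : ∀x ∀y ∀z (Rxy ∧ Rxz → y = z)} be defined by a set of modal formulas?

Yes, by ◇r → □r

This is a Sahlqvist condition; the CD axiom ◇r → □r defines it.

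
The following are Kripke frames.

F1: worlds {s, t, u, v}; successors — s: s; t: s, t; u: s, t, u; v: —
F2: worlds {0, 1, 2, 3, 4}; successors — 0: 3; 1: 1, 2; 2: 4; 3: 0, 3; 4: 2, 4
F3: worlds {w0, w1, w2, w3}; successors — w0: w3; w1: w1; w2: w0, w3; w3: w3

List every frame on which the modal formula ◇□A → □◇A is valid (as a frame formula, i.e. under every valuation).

F1, F3

Frame correspondent (Sahlqvist): ∀x ∀y ∀z (Rxy ∧ Rxz → ∃w (Ryw ∧ Rzw)) — i.e. convergence.
F1: ✓.
F2: fails — R12 and R11 but 2 and 1 have no common successor.
F3: ✓.
Valid on: F1, F3.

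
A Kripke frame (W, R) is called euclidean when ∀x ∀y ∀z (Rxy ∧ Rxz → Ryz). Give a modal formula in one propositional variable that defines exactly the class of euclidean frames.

A defining formula is ◇p → □◇p (the 5 axiom).

◇p → □◇p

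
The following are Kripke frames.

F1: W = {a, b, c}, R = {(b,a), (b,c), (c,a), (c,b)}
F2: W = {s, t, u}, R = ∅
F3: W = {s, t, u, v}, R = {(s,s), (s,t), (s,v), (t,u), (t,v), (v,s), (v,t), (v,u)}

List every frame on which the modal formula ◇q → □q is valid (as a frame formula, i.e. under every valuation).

This is the axiom for partial functionality; its first-order frame correspondent is ∀x ∀y ∀z (Rxy ∧ Rxz → y = z).
F1: fails — b sees both a and c.
F2: ✓.
F3: fails — s sees both s and t.
Valid on: F2.

F2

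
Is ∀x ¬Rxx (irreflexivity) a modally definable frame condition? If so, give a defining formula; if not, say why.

Any modally definable frame class is closed under surjective bounded morphisms.
The 4-cycle (worlds w0,w1,w2,w3 with w0→w1→w2→w3→w0) is irreflexive, and the map sending every world to a single reflexive point • is a surjective bounded morphism (forth: every edge maps to (•,•); back: every world has a successor). So any modal formula valid on the 4-cycle is also valid on the reflexive point, which is not irreflexive.
So the class is not modally definable.

No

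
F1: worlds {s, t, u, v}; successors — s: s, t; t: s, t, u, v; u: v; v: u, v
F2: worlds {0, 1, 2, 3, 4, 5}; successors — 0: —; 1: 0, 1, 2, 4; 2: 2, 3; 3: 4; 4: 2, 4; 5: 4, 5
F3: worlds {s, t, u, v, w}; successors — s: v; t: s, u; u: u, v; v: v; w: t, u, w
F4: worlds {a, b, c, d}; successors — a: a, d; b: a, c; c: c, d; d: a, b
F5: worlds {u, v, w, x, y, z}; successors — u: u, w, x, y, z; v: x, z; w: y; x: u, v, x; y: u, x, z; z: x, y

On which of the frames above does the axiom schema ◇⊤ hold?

F1, F3, F4, F5

Frame correspondent (Sahlqvist): ∀x ∃y Rxy — i.e. seriality.
F1: condition met.
F2: fails — world 0 has no successor.
F3: condition met.
F4: condition met.
F5: condition met.
Valid on: F1, F3, F4, F5.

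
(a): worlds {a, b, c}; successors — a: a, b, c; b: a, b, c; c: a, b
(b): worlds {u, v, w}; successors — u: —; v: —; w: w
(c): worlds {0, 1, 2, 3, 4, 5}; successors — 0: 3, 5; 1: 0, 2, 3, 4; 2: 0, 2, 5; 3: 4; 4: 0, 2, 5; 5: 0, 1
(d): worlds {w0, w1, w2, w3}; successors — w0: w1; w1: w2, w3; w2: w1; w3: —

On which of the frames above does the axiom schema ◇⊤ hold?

The schema corresponds to seriality: ∀x ∃y Rxy.
(a): holds.
(b): fails — world u has no successor.
(c): holds.
(d): fails — world w3 has no successor.
Valid on: (a), (c).

(a), (c)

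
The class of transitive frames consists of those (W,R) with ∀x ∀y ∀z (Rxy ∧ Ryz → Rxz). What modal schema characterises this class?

The condition is transitivity. The 4 schema □ψ → □□ψ defines it.
Suppose □ψ→□□ψ is valid. Take Rxy, Ryz and set V(ψ)={w : Rxw}. Then □ψ at x, so □□ψ at x, so □ψ at y, so ψ at z, i.e. Rxz.

□ψ → □□ψ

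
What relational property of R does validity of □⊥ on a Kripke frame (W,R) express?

Emptiness of R

□⊥ is valid iff no world has any successor (otherwise □⊥ fails at any world with one).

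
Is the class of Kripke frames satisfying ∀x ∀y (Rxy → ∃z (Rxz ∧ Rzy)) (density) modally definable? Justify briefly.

The condition is density. A defining modal formula is □□r → □r.
Suppose □□r→□r is valid. Take Rxy and set V(r)={w : xR²w}. Then □□r at x, so □r at x, so r at y, i.e. ∃z(Rxz∧Rzy).

Definable; □□r → □r defines it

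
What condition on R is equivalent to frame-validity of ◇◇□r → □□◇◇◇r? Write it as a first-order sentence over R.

This is a Sahlqvist (Geach-type) schema ◇^2□^1r → □^2◇^3r.
Minimal-valuation argument: fix x; take any y with xR^2y and any z with xR^2z. Set V(r) to the set of worlds R-reachable from y in exactly 1 step. Then □^1r holds at y, so the antecedent holds at x; validity forces ◇^3r at z, giving a w with zR^3w and yR^1w.
First-order correspondent: ∀x ∀y ∀z ((xR²y ∧ xR²z) → ∃w (yRw ∧ zR³w)).

∀x ∀y ∀z ((xR²y ∧ xR²z) → ∃w (yRw ∧ zR³w))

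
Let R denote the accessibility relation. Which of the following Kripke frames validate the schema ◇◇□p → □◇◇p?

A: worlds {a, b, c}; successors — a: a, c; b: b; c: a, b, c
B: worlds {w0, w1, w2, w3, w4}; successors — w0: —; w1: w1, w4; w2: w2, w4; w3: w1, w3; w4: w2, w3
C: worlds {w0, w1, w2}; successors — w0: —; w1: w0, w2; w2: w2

Frame correspondent (Sahlqvist): ∀x ∀y ∀z ((xR²y ∧ xRz) → ∃w (yRw ∧ zR²w)) — i.e. a generalized confluence (Geach) condition.
A: fails — cR²a, cRb but no w with aRw and bR²w.
B: ✓.
C: fails — w1R²w2, w1Rw0 but no w with w2Rw and w0R²w.
Valid on: B.

B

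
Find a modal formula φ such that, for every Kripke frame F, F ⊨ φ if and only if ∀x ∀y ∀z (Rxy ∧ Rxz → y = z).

This is partial functionality; the standard corresponding axiom is CD: ◇q → □q.
Suppose ◇q→□q is valid. Take Rxy, Rxz and set V(q)={y}. Then ◇q at x, so □q at x, so q at z, i.e. z=y.

◇q → □q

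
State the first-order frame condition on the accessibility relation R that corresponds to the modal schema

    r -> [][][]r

This is a Sahlqvist (Geach-type) schema ◇^0□^0r → □^3◇^0r.
Minimal-valuation argument: fix x; take any y with xR^0y and any z with xR^3z. Set V(r) to the set of worlds R-reachable from y in exactly 0 steps. Then □^0r holds at y, so the antecedent holds at x; validity forces ◇^0r at z, giving a w with zR^0w and yR^0w.
First-order correspondent: forall x forall z (x R^3 z -> exists w (x = w & z = w)).

forall x forall z (x R^3 z -> exists w (x = w & z = w))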